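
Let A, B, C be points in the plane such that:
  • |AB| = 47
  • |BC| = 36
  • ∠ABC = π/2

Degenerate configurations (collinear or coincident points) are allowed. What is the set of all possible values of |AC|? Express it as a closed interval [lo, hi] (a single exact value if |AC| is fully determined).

|AC| = √(3505)  (≈ 59.2030)

|AB| ∈ {47}
|BC| ∈ {36}
|AC| ∈ {√(3505)}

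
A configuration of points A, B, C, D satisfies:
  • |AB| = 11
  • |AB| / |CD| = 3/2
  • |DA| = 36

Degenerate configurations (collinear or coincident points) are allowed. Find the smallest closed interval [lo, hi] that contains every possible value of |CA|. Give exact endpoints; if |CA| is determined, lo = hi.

|AB| ∈ {11}
|AD| ∈ {36}
|CD| ∈ {22/3}
|BD| ∈ [25, 47]
|AC| ∈ [86/3, 130/3]
|BC| ∈ [53/3, 163/3]

|CA| ∈ [86/3, 130/3]  (≈ [28.6667, 43.3333])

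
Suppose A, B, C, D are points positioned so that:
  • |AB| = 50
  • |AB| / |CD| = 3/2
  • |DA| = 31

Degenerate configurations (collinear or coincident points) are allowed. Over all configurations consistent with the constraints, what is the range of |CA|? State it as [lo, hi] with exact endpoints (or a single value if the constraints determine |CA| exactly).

|CA| ∈ [7/3, 193/3]  (≈ [2.3333, 64.3333])

|AB| ∈ {50}
|AD| ∈ {31}
|CD| ∈ {100/3}
|BD| ∈ [19, 81]
|AC| ∈ [7/3, 193/3]
|BC| ∈ [0, 343/3]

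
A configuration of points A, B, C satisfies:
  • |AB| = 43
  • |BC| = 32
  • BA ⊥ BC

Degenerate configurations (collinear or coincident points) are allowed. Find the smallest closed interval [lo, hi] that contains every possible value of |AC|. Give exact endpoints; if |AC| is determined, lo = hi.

|AB| ∈ {43}
|BC| ∈ {32}
|AC| ∈ {13·√(17)}

|AC| = 13·√(17)  (≈ 53.6004)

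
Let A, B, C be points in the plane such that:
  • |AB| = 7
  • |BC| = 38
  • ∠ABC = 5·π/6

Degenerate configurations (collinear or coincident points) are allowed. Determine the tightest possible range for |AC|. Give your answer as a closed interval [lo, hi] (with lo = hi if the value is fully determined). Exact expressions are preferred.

|AC| = √(266·√(3) + 1493)  (≈ 44.2010)

|AB| ∈ {7}
|BC| ∈ {38}
|AC| ∈ {√(266·√(3) + 1493)}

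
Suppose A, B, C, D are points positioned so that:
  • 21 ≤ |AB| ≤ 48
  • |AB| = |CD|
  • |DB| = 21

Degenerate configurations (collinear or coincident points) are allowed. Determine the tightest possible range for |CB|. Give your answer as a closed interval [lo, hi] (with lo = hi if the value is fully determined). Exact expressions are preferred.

|AB| ∈ [21, 48]
|BD| ∈ {21}
|CD| ∈ [21, 48]
|AD| ∈ [0, 69]
|BC| ∈ [0, 69]
|AC| ∈ [0, 117]

|CB| ∈ [0, 69]  (≈ [0.0000, 69.0000])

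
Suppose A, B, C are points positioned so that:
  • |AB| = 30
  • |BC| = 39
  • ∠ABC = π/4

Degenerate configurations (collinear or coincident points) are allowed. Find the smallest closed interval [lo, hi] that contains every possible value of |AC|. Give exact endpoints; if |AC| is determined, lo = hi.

|AB| ∈ {30}
|BC| ∈ {39}
|AC| ∈ {3·√(269 - 130·√(2))}

|AC| = 3·√(269 - 130·√(2))  (≈ 27.6834)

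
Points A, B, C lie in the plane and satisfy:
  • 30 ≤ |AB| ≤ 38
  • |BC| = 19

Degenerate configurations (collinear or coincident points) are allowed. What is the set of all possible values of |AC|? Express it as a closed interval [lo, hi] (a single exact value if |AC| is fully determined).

|AC| ∈ [11, 57]  (≈ [11.0000, 57.0000])

|AB| ∈ [30, 38]
|BC| ∈ {19}
|AC| ∈ [11, 57]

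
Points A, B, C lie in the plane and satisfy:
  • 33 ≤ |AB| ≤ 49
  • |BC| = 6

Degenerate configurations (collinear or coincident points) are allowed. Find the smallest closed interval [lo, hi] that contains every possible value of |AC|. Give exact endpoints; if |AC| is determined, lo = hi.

|AB| ∈ [33, 49]
|BC| ∈ {6}
|AC| ∈ [27, 55]

|AC| ∈ [27, 55]  (≈ [27.0000, 55.0000])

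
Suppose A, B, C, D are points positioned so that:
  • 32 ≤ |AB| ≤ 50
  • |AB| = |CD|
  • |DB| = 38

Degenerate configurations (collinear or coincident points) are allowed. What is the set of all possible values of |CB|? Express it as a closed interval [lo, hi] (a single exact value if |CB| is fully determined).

|CB| ∈ [0, 88]  (≈ [0.0000, 88.0000])

|AB| ∈ [32, 50]
|BD| ∈ {38}
|CD| ∈ [32, 50]
|AD| ∈ [0, 88]
|BC| ∈ [0, 88]
|AC| ∈ [0, 138]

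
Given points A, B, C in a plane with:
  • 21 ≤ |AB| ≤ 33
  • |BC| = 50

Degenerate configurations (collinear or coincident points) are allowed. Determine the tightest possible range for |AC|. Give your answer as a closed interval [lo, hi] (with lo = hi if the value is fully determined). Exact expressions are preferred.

|AB| ∈ [21, 33]
|BC| ∈ {50}
|AC| ∈ [17, 83]

|AC| ∈ [17, 83]  (≈ [17.0000, 83.0000])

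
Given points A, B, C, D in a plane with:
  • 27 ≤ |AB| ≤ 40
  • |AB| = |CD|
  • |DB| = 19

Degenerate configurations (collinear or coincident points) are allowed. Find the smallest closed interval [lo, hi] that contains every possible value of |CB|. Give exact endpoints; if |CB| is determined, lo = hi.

|AB| ∈ [27, 40]
|BD| ∈ {19}
|CD| ∈ [27, 40]
|AD| ∈ [8, 59]
|BC| ∈ [8, 59]
|AC| ∈ [0, 99]

|CB| ∈ [8, 59]  (≈ [8.0000, 59.0000])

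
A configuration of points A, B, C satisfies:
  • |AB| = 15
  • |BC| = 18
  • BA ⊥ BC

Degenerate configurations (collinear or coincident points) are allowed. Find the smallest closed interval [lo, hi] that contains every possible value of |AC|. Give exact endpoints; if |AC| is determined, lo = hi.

|AC| = 3·√(61)  (≈ 23.4307)

|AB| ∈ {15}
|BC| ∈ {18}
|AC| ∈ {3·√(61)}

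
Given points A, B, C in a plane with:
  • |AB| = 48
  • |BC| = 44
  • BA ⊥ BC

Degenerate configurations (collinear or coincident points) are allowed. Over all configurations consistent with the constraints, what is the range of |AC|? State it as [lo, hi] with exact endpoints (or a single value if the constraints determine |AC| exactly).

|AC| = 4·√(265)  (≈ 65.1153)

|AB| ∈ {48}
|BC| ∈ {44}
|AC| ∈ {4·√(265)}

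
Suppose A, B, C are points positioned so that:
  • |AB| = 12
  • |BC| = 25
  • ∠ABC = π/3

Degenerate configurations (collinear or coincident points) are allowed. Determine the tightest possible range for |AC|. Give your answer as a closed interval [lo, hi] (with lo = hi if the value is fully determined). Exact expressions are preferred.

|AC| = √(469)  (≈ 21.6564)

|AB| ∈ {12}
|BC| ∈ {25}
|AC| ∈ {√(469)}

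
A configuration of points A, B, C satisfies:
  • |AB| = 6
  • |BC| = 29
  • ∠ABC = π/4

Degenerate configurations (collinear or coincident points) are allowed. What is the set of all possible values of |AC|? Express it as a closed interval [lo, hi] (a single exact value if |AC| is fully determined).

|AC| = √(877 - 174·√(2))  (≈ 25.1183)

|AB| ∈ {6}
|BC| ∈ {29}
|AC| ∈ {√(877 - 174·√(2))}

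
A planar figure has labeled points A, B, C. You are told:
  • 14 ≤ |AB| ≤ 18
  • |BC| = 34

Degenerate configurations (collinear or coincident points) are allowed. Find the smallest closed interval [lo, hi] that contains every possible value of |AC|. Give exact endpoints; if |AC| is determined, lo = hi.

|AB| ∈ [14, 18]
|BC| ∈ {34}
|AC| ∈ [16, 52]

|AC| ∈ [16, 52]  (≈ [16.0000, 52.0000])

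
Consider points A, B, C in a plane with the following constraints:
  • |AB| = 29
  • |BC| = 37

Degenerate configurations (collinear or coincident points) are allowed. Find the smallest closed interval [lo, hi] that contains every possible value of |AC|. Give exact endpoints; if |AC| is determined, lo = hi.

|AC| ∈ [8, 66]  (≈ [8.0000, 66.0000])

|AB| ∈ {29}
|BC| ∈ {37}
|AC| ∈ [8, 66]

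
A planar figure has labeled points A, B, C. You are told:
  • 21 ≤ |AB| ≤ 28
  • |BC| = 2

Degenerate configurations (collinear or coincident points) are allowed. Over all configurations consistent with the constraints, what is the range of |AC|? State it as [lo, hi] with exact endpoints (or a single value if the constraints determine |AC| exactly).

|AB| ∈ [21, 28]
|BC| ∈ {2}
|AC| ∈ [19, 30]

|AC| ∈ [19, 30]  (≈ [19.0000, 30.0000])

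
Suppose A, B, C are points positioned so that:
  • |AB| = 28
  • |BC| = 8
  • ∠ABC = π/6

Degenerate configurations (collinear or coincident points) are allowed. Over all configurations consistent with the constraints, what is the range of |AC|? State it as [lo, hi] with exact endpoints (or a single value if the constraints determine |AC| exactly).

|AC| = 4·√(53 - 14·√(3))  (≈ 21.4481)

|AB| ∈ {28}
|BC| ∈ {8}
|AC| ∈ {4·√(53 - 14·√(3))}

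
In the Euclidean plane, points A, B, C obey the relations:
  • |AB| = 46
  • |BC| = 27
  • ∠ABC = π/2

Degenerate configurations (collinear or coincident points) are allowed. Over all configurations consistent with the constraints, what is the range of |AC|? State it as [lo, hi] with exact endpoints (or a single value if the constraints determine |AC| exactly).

|AC| = √(2845)  (≈ 53.3385)

|AB| ∈ {46}
|BC| ∈ {27}
|AC| ∈ {√(2845)}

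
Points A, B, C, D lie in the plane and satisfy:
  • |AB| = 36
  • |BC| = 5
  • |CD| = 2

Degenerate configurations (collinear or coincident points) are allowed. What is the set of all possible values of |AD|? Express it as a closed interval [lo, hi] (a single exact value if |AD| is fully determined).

|AD| ∈ [29, 43]  (≈ [29.0000, 43.0000])

|AB| ∈ {36}
|BC| ∈ {5}
|CD| ∈ {2}
|AC| ∈ [31, 41]
|BD| ∈ [3, 7]
|AD| ∈ [29, 43]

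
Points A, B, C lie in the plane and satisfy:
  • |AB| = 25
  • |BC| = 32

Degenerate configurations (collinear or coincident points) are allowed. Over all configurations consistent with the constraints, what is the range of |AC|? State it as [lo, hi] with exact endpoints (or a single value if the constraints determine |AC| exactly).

|AB| ∈ {25}
|BC| ∈ {32}
|AC| ∈ [7, 57]

|AC| ∈ [7, 57]  (≈ [7.0000, 57.0000])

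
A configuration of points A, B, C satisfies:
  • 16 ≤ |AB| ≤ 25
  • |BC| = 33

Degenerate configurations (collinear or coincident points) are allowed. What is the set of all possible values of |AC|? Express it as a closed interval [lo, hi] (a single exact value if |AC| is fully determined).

|AC| ∈ [8, 58]  (≈ [8.0000, 58.0000])

|AB| ∈ [16, 25]
|BC| ∈ {33}
|AC| ∈ [8, 58]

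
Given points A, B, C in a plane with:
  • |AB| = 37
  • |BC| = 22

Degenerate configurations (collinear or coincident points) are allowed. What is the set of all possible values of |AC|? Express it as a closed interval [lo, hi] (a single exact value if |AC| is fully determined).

|AB| ∈ {37}
|BC| ∈ {22}
|AC| ∈ [15, 59]

|AC| ∈ [15, 59]  (≈ [15.0000, 59.0000])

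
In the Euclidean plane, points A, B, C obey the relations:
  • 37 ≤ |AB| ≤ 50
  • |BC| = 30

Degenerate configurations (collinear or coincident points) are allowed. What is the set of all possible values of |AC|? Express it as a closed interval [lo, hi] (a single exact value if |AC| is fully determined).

|AC| ∈ [7, 80]  (≈ [7.0000, 80.0000])

|AB| ∈ [37, 50]
|BC| ∈ {30}
|AC| ∈ [7, 80]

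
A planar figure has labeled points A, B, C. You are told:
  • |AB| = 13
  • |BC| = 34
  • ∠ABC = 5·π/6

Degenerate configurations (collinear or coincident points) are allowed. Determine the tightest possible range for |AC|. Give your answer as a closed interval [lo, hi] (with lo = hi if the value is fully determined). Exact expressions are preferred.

|AB| ∈ {13}
|BC| ∈ {34}
|AC| ∈ {√(442·√(3) + 1325)}

|AC| = √(442·√(3) + 1325)  (≈ 45.7227)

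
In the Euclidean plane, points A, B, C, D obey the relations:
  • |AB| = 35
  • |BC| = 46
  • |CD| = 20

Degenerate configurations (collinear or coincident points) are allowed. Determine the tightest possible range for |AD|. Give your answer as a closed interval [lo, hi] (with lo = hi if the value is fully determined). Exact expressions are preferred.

|AD| ∈ [0, 101]  (≈ [0.0000, 101.0000])

|AB| ∈ {35}
|BC| ∈ {46}
|CD| ∈ {20}
|AC| ∈ [11, 81]
|BD| ∈ [26, 66]
|AD| ∈ [0, 101]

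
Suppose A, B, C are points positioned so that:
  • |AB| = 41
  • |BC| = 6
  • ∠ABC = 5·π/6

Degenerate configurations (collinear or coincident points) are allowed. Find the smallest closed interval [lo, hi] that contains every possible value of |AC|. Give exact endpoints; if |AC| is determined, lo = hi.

|AC| = √(246·√(3) + 1717)  (≈ 46.2935)

|AB| ∈ {41}
|BC| ∈ {6}
|AC| ∈ {√(246·√(3) + 1717)}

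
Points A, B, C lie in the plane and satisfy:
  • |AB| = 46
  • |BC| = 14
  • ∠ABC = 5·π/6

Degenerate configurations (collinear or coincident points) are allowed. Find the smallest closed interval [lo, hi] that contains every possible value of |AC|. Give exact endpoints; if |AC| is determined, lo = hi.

|AC| = 2·√(161·√(3) + 578)  (≈ 58.5443)

|AB| ∈ {46}
|BC| ∈ {14}
|AC| ∈ {2·√(161·√(3) + 578)}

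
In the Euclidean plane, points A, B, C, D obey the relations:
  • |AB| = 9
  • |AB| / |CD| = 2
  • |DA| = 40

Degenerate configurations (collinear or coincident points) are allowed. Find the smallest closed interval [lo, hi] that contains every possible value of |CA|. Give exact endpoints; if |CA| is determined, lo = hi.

|AB| ∈ {9}
|AD| ∈ {40}
|CD| ∈ {9/2}
|BD| ∈ [31, 49]
|AC| ∈ [71/2, 89/2]
|BC| ∈ [53/2, 107/2]

|CA| ∈ [71/2, 89/2]  (≈ [35.5000, 44.5000])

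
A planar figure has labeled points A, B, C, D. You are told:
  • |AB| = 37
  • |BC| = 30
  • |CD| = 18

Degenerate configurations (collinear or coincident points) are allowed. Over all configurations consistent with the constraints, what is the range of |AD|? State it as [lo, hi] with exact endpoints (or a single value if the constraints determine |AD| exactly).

|AB| ∈ {37}
|BC| ∈ {30}
|CD| ∈ {18}
|AC| ∈ [7, 67]
|BD| ∈ [12, 48]
|AD| ∈ [0, 85]

|AD| ∈ [0, 85]  (≈ [0.0000, 85.0000])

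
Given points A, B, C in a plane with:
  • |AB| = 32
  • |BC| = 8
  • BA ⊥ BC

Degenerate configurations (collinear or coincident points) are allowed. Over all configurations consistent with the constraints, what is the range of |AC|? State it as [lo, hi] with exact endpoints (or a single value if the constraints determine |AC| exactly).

|AB| ∈ {32}
|BC| ∈ {8}
|AC| ∈ {8·√(17)}

|AC| = 8·√(17)  (≈ 32.9848)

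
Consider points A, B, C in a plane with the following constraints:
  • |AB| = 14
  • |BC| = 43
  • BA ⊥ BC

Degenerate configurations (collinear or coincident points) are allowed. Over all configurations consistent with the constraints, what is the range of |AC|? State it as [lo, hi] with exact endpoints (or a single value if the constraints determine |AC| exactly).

|AC| = √(2045)  (≈ 45.2217)

|AB| ∈ {14}
|BC| ∈ {43}
|AC| ∈ {√(2045)}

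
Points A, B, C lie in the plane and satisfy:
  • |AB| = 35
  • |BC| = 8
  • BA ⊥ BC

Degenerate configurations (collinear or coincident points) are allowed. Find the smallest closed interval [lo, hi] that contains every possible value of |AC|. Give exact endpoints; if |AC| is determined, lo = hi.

|AB| ∈ {35}
|BC| ∈ {8}
|AC| ∈ {√(1289)}

|AC| = √(1289)  (≈ 35.9026)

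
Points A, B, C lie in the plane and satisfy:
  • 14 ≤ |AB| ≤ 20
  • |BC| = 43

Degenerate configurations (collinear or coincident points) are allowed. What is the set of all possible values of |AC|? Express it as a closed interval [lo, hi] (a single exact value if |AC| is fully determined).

|AC| ∈ [23, 63]  (≈ [23.0000, 63.0000])

|AB| ∈ [14, 20]
|BC| ∈ {43}
|AC| ∈ [23, 63]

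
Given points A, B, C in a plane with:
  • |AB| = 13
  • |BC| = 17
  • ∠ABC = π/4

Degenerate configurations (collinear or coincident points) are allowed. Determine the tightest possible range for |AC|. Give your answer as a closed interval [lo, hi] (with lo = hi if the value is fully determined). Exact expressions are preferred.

|AB| ∈ {13}
|BC| ∈ {17}
|AC| ∈ {√(458 - 221·√(2))}

|AC| = √(458 - 221·√(2))  (≈ 12.0606)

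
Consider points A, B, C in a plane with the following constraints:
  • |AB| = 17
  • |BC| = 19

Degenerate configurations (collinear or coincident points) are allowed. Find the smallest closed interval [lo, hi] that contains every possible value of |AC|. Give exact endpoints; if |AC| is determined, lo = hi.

|AB| ∈ {17}
|BC| ∈ {19}
|AC| ∈ [2, 36]

|AC| ∈ [2, 36]  (≈ [2.0000, 36.0000])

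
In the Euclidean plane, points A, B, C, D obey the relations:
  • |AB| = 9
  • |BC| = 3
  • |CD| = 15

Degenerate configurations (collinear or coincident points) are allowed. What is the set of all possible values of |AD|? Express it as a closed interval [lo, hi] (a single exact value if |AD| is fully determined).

|AB| ∈ {9}
|BC| ∈ {3}
|CD| ∈ {15}
|AC| ∈ [6, 12]
|BD| ∈ [12, 18]
|AD| ∈ [3, 27]

|AD| ∈ [3, 27]  (≈ [3.0000, 27.0000])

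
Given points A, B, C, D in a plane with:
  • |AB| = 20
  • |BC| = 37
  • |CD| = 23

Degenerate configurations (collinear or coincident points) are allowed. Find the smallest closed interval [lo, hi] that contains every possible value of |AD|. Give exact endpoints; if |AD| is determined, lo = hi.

|AB| ∈ {20}
|BC| ∈ {37}
|CD| ∈ {23}
|AC| ∈ [17, 57]
|BD| ∈ [14, 60]
|AD| ∈ [0, 80]

|AD| ∈ [0, 80]  (≈ [0.0000, 80.0000])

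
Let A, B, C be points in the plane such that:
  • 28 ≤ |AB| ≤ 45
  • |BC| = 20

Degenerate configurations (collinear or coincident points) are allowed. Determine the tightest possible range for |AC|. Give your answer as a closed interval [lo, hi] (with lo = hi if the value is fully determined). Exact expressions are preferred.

|AB| ∈ [28, 45]
|BC| ∈ {20}
|AC| ∈ [8, 65]

|AC| ∈ [8, 65]  (≈ [8.0000, 65.0000])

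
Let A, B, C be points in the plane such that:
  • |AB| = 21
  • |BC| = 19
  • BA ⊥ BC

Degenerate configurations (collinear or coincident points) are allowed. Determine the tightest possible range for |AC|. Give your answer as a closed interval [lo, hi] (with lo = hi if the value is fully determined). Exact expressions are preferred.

|AC| = √(802)  (≈ 28.3196)

|AB| ∈ {21}
|BC| ∈ {19}
|AC| ∈ {√(802)}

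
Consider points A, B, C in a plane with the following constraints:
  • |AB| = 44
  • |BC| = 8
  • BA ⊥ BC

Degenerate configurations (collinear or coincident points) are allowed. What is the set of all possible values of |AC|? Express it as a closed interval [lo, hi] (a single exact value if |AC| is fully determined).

|AC| = 20·√(5)  (≈ 44.7214)

|AB| ∈ {44}
|BC| ∈ {8}
|AC| ∈ {20·√(5)}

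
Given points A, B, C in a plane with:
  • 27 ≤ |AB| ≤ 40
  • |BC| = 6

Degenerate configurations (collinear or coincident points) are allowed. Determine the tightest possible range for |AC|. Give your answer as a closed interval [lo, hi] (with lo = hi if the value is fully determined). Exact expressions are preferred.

|AB| ∈ [27, 40]
|BC| ∈ {6}
|AC| ∈ [21, 46]

|AC| ∈ [21, 46]  (≈ [21.0000, 46.0000])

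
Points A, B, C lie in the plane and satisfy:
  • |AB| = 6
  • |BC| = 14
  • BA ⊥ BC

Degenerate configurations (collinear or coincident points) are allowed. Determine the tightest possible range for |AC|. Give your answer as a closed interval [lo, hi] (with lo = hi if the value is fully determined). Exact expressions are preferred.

|AC| = 2·√(58)  (≈ 15.2315)

|AB| ∈ {6}
|BC| ∈ {14}
|AC| ∈ {2·√(58)}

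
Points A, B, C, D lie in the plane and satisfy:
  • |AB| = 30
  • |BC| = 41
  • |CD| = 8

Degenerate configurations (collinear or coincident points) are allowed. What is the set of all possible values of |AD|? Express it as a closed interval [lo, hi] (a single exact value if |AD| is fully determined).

|AD| ∈ [3, 79]  (≈ [3.0000, 79.0000])

|AB| ∈ {30}
|BC| ∈ {41}
|CD| ∈ {8}
|AC| ∈ [11, 71]
|BD| ∈ [33, 49]
|AD| ∈ [3, 79]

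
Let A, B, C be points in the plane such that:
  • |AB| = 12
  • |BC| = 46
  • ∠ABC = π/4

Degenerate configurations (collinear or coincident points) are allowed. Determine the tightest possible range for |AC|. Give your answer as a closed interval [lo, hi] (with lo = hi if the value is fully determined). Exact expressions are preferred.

|AC| = 2·√(565 - 138·√(2))  (≈ 38.4624)

|AB| ∈ {12}
|BC| ∈ {46}
|AC| ∈ {2·√(565 - 138·√(2))}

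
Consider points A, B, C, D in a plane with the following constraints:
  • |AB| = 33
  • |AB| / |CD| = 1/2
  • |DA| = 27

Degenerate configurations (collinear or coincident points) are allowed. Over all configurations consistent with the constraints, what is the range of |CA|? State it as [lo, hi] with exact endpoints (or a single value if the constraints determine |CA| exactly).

|AB| ∈ {33}
|AD| ∈ {27}
|CD| ∈ {66}
|BD| ∈ [6, 60]
|AC| ∈ [39, 93]
|BC| ∈ [6, 126]

|CA| ∈ [39, 93]  (≈ [39.0000, 93.0000])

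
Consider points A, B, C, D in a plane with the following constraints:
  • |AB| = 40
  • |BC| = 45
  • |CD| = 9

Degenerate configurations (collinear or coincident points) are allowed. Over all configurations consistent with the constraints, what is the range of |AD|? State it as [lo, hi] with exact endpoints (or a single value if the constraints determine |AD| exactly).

|AB| ∈ {40}
|BC| ∈ {45}
|CD| ∈ {9}
|AC| ∈ [5, 85]
|BD| ∈ [36, 54]
|AD| ∈ [0, 94]

|AD| ∈ [0, 94]  (≈ [0.0000, 94.0000])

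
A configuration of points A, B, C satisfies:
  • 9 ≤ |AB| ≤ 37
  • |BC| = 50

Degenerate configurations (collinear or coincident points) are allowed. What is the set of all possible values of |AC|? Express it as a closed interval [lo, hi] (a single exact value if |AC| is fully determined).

|AB| ∈ [9, 37]
|BC| ∈ {50}
|AC| ∈ [13, 87]

|AC| ∈ [13, 87]  (≈ [13.0000, 87.0000])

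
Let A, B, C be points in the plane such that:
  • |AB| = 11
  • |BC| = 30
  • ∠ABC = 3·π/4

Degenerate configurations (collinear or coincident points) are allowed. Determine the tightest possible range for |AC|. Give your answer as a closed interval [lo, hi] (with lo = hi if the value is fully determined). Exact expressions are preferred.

|AC| = √(330·√(2) + 1021)  (≈ 38.5706)

|AB| ∈ {11}
|BC| ∈ {30}
|AC| ∈ {√(330·√(2) + 1021)}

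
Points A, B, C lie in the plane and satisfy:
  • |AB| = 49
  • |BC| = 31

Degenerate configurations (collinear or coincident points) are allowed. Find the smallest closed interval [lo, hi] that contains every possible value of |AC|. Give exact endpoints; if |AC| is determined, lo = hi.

|AB| ∈ {49}
|BC| ∈ {31}
|AC| ∈ [18, 80]

|AC| ∈ [18, 80]  (≈ [18.0000, 80.0000])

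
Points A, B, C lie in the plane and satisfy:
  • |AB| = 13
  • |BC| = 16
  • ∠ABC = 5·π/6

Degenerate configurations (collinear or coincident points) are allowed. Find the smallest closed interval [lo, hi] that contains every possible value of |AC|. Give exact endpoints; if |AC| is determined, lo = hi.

|AC| = √(208·√(3) + 425)  (≈ 28.0226)

|AB| ∈ {13}
|BC| ∈ {16}
|AC| ∈ {√(208·√(3) + 425)}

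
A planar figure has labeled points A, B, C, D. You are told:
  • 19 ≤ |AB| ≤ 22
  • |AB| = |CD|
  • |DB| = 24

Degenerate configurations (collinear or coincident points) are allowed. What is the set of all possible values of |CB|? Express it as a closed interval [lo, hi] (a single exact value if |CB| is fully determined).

|AB| ∈ [19, 22]
|BD| ∈ {24}
|CD| ∈ [19, 22]
|AD| ∈ [2, 46]
|BC| ∈ [2, 46]
|AC| ∈ [0, 68]

|CB| ∈ [2, 46]  (≈ [2.0000, 46.0000])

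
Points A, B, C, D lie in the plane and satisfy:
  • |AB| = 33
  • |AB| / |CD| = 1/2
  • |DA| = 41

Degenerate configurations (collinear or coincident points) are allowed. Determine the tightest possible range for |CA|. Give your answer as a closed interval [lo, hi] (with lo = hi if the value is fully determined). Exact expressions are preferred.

|AB| ∈ {33}
|AD| ∈ {41}
|CD| ∈ {66}
|BD| ∈ [8, 74]
|AC| ∈ [25, 107]
|BC| ∈ [0, 140]

|CA| ∈ [25, 107]  (≈ [25.0000, 107.0000])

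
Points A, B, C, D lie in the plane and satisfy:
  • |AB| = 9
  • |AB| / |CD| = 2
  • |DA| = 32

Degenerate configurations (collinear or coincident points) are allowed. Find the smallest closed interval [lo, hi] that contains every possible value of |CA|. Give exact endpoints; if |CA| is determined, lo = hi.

|AB| ∈ {9}
|AD| ∈ {32}
|CD| ∈ {9/2}
|BD| ∈ [23, 41]
|AC| ∈ [55/2, 73/2]
|BC| ∈ [37/2, 91/2]

|CA| ∈ [55/2, 73/2]  (≈ [27.5000, 36.5000])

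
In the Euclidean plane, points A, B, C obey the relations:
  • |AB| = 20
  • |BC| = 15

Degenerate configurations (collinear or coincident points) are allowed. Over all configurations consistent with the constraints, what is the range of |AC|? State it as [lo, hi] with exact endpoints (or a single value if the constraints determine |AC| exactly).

|AC| ∈ [5, 35]  (≈ [5.0000, 35.0000])

|AB| ∈ {20}
|BC| ∈ {15}
|AC| ∈ [5, 35]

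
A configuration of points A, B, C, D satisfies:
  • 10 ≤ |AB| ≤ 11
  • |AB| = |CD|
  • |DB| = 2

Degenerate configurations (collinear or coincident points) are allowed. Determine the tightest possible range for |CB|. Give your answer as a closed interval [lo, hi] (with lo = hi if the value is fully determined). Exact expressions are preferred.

|AB| ∈ [10, 11]
|BD| ∈ {2}
|CD| ∈ [10, 11]
|AD| ∈ [8, 13]
|BC| ∈ [8, 13]
|AC| ∈ [0, 24]

|CB| ∈ [8, 13]  (≈ [8.0000, 13.0000])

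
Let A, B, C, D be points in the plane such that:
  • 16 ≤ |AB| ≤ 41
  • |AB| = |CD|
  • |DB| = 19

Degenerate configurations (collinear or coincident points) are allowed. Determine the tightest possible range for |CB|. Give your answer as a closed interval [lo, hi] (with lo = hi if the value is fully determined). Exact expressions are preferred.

|AB| ∈ [16, 41]
|BD| ∈ {19}
|CD| ∈ [16, 41]
|AD| ∈ [0, 60]
|BC| ∈ [0, 60]
|AC| ∈ [0, 101]

|CB| ∈ [0, 60]  (≈ [0.0000, 60.0000])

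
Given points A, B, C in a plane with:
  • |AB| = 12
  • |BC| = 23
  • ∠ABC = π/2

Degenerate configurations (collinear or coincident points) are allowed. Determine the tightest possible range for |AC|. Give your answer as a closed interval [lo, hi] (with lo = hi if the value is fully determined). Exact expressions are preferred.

|AC| = √(673)  (≈ 25.9422)

|AB| ∈ {12}
|BC| ∈ {23}
|AC| ∈ {√(673)}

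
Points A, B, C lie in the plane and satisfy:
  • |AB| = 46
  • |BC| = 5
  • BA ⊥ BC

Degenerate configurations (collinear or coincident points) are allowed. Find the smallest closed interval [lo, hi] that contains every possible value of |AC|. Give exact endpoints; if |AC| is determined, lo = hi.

|AB| ∈ {46}
|BC| ∈ {5}
|AC| ∈ {√(2141)}

|AC| = √(2141)  (≈ 46.2709)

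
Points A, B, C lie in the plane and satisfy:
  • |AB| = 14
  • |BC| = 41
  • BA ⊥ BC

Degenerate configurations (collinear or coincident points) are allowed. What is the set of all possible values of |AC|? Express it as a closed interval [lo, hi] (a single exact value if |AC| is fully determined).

|AB| ∈ {14}
|BC| ∈ {41}
|AC| ∈ {√(1877)}

|AC| = √(1877)  (≈ 43.3244)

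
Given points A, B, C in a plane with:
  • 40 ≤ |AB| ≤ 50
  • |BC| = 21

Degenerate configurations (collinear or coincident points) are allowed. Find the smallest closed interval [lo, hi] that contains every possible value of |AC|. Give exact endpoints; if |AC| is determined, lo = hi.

|AC| ∈ [19, 71]  (≈ [19.0000, 71.0000])

|AB| ∈ [40, 50]
|BC| ∈ {21}
|AC| ∈ [19, 71]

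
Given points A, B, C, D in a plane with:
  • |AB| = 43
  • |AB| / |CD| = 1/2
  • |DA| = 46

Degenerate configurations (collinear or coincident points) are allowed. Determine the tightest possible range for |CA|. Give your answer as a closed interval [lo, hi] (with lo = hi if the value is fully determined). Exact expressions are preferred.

|AB| ∈ {43}
|AD| ∈ {46}
|CD| ∈ {86}
|BD| ∈ [3, 89]
|AC| ∈ [40, 132]
|BC| ∈ [0, 175]

|CA| ∈ [40, 132]  (≈ [40.0000, 132.0000])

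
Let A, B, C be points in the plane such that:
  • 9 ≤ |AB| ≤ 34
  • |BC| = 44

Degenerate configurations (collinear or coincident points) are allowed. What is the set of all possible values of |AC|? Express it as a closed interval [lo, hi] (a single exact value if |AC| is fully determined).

|AB| ∈ [9, 34]
|BC| ∈ {44}
|AC| ∈ [10, 78]

|AC| ∈ [10, 78]  (≈ [10.0000, 78.0000])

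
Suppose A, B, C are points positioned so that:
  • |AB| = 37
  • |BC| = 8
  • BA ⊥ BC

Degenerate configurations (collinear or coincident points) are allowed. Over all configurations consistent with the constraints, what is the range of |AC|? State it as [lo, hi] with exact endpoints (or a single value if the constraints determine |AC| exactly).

|AB| ∈ {37}
|BC| ∈ {8}
|AC| ∈ {√(1433)}

|AC| = √(1433)  (≈ 37.8550)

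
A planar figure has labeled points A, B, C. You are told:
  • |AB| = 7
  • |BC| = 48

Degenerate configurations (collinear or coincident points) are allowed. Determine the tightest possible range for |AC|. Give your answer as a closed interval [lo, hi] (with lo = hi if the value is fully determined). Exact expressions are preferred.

|AB| ∈ {7}
|BC| ∈ {48}
|AC| ∈ [41, 55]

|AC| ∈ [41, 55]  (≈ [41.0000, 55.0000])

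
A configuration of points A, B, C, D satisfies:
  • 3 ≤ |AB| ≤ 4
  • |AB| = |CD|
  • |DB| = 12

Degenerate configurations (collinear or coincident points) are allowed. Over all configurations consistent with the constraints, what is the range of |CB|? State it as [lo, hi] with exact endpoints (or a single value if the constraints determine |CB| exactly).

|AB| ∈ [3, 4]
|BD| ∈ {12}
|CD| ∈ [3, 4]
|AD| ∈ [8, 16]
|BC| ∈ [8, 16]
|AC| ∈ [4, 20]

|CB| ∈ [8, 16]  (≈ [8.0000, 16.0000])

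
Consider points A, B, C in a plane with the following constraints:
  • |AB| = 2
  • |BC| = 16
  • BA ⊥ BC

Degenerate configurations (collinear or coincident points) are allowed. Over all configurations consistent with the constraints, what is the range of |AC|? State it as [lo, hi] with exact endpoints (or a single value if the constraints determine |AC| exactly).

|AB| ∈ {2}
|BC| ∈ {16}
|AC| ∈ {2·√(65)}

|AC| = 2·√(65)  (≈ 16.1245)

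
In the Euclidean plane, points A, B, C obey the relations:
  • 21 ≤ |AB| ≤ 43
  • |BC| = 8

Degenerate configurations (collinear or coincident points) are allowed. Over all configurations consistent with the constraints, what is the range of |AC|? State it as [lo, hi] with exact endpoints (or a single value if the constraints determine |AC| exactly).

|AB| ∈ [21, 43]
|BC| ∈ {8}
|AC| ∈ [13, 51]

|AC| ∈ [13, 51]  (≈ [13.0000, 51.0000])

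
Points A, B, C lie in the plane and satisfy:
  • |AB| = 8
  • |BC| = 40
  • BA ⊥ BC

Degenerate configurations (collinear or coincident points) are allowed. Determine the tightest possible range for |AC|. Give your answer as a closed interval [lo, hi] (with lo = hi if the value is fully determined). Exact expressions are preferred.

|AB| ∈ {8}
|BC| ∈ {40}
|AC| ∈ {8·√(26)}

|AC| = 8·√(26)  (≈ 40.7922)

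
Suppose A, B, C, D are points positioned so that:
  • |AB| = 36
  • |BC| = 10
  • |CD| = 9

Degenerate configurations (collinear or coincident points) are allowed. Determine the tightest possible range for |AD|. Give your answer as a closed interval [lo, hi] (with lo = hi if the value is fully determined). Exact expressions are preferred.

|AD| ∈ [17, 55]  (≈ [17.0000, 55.0000])

|AB| ∈ {36}
|BC| ∈ {10}
|CD| ∈ {9}
|AC| ∈ [26, 46]
|BD| ∈ [1, 19]
|AD| ∈ [17, 55]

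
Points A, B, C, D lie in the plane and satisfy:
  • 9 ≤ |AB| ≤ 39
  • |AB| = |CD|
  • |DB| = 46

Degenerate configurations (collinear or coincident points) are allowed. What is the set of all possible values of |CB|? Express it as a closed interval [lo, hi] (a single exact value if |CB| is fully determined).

|AB| ∈ [9, 39]
|BD| ∈ {46}
|CD| ∈ [9, 39]
|AD| ∈ [7, 85]
|BC| ∈ [7, 85]
|AC| ∈ [0, 124]

|CB| ∈ [7, 85]  (≈ [7.0000, 85.0000])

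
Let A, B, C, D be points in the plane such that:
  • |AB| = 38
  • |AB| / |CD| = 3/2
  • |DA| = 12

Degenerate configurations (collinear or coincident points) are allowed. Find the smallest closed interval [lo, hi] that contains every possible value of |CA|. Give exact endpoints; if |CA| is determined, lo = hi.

|CA| ∈ [40/3, 112/3]  (≈ [13.3333, 37.3333])

|AB| ∈ {38}
|AD| ∈ {12}
|CD| ∈ {76/3}
|BD| ∈ [26, 50]
|AC| ∈ [40/3, 112/3]
|BC| ∈ [2/3, 226/3]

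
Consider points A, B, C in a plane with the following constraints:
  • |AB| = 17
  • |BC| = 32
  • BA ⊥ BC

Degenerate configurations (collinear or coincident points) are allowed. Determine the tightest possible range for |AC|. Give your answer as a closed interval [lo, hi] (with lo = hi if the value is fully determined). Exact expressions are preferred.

|AB| ∈ {17}
|BC| ∈ {32}
|AC| ∈ {√(1313)}

|AC| = √(1313)  (≈ 36.2353)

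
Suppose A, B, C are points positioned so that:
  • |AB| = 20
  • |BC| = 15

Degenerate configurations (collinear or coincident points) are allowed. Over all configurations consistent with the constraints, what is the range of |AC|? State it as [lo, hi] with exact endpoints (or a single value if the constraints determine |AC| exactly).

|AC| ∈ [5, 35]  (≈ [5.0000, 35.0000])

|AB| ∈ {20}
|BC| ∈ {15}
|AC| ∈ [5, 35]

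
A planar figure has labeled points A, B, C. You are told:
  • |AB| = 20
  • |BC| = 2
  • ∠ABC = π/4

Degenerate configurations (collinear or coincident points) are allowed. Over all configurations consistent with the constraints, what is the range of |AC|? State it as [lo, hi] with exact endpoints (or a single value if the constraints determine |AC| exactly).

|AB| ∈ {20}
|BC| ∈ {2}
|AC| ∈ {2·√(101 - 10·√(2))}

|AC| = 2·√(101 - 10·√(2))  (≈ 18.6395)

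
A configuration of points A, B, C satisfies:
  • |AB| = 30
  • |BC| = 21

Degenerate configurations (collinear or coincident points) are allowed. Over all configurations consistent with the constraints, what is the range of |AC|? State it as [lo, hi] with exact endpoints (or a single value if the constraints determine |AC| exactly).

|AC| ∈ [9, 51]  (≈ [9.0000, 51.0000])

|AB| ∈ {30}
|BC| ∈ {21}
|AC| ∈ [9, 51]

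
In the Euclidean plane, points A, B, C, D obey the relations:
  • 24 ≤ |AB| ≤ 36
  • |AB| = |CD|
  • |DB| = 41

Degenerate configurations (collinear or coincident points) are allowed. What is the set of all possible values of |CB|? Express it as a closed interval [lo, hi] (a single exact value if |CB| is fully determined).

|CB| ∈ [5, 77]  (≈ [5.0000, 77.0000])

|AB| ∈ [24, 36]
|BD| ∈ {41}
|CD| ∈ [24, 36]
|AD| ∈ [5, 77]
|BC| ∈ [5, 77]
|AC| ∈ [0, 113]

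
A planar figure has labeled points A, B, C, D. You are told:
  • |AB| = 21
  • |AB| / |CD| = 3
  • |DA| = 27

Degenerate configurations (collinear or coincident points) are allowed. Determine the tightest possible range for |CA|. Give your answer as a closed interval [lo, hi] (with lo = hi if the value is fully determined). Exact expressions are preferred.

|CA| ∈ [20, 34]  (≈ [20.0000, 34.0000])

|AB| ∈ {21}
|AD| ∈ {27}
|CD| ∈ {7}
|BD| ∈ [6, 48]
|AC| ∈ [20, 34]
|BC| ∈ [0, 55]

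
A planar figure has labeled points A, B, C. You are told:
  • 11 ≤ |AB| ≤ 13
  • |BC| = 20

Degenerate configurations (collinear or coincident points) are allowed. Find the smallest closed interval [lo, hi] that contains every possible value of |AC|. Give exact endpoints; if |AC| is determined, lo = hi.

|AB| ∈ [11, 13]
|BC| ∈ {20}
|AC| ∈ [7, 33]

|AC| ∈ [7, 33]  (≈ [7.0000, 33.0000])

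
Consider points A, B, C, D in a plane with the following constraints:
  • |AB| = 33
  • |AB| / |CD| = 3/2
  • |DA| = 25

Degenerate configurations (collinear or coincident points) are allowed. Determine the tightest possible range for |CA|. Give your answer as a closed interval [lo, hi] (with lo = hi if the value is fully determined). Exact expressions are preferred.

|AB| ∈ {33}
|AD| ∈ {25}
|CD| ∈ {22}
|BD| ∈ [8, 58]
|AC| ∈ [3, 47]
|BC| ∈ [0, 80]

|CA| ∈ [3, 47]  (≈ [3.0000, 47.0000])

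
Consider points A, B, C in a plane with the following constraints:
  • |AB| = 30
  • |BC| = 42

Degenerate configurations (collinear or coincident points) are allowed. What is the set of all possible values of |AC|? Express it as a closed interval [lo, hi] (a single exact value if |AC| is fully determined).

|AB| ∈ {30}
|BC| ∈ {42}
|AC| ∈ [12, 72]

|AC| ∈ [12, 72]  (≈ [12.0000, 72.0000])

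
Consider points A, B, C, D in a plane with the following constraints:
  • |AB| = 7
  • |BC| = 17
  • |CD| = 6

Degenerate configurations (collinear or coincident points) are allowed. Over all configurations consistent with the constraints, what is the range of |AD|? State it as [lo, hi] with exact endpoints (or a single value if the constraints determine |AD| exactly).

|AD| ∈ [4, 30]  (≈ [4.0000, 30.0000])

|AB| ∈ {7}
|BC| ∈ {17}
|CD| ∈ {6}
|AC| ∈ [10, 24]
|BD| ∈ [11, 23]
|AD| ∈ [4, 30]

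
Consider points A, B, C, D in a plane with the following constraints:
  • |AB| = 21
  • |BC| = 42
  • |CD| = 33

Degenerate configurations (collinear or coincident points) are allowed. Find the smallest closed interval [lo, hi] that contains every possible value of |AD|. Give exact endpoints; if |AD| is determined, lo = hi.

|AB| ∈ {21}
|BC| ∈ {42}
|CD| ∈ {33}
|AC| ∈ [21, 63]
|BD| ∈ [9, 75]
|AD| ∈ [0, 96]

|AD| ∈ [0, 96]  (≈ [0.0000, 96.0000])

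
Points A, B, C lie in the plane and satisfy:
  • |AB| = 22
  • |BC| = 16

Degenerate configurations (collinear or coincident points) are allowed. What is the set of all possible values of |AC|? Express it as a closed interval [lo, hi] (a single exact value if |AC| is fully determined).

|AB| ∈ {22}
|BC| ∈ {16}
|AC| ∈ [6, 38]

|AC| ∈ [6, 38]  (≈ [6.0000, 38.0000])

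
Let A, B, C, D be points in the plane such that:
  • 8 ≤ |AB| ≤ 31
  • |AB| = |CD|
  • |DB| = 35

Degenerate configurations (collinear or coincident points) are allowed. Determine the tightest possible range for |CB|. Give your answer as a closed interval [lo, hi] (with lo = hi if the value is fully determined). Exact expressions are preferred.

|AB| ∈ [8, 31]
|BD| ∈ {35}
|CD| ∈ [8, 31]
|AD| ∈ [4, 66]
|BC| ∈ [4, 66]
|AC| ∈ [0, 97]

|CB| ∈ [4, 66]  (≈ [4.0000, 66.0000])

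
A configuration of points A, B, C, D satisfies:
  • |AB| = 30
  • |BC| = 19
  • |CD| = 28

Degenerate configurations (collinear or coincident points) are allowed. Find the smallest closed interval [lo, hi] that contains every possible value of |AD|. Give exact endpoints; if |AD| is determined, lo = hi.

|AB| ∈ {30}
|BC| ∈ {19}
|CD| ∈ {28}
|AC| ∈ [11, 49]
|BD| ∈ [9, 47]
|AD| ∈ [0, 77]

|AD| ∈ [0, 77]  (≈ [0.0000, 77.0000])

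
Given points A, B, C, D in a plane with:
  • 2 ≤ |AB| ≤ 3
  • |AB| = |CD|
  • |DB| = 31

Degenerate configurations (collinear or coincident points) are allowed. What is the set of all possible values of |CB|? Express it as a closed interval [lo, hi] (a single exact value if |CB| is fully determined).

|AB| ∈ [2, 3]
|BD| ∈ {31}
|CD| ∈ [2, 3]
|AD| ∈ [28, 34]
|BC| ∈ [28, 34]
|AC| ∈ [25, 37]

|CB| ∈ [28, 34]  (≈ [28.0000, 34.0000])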